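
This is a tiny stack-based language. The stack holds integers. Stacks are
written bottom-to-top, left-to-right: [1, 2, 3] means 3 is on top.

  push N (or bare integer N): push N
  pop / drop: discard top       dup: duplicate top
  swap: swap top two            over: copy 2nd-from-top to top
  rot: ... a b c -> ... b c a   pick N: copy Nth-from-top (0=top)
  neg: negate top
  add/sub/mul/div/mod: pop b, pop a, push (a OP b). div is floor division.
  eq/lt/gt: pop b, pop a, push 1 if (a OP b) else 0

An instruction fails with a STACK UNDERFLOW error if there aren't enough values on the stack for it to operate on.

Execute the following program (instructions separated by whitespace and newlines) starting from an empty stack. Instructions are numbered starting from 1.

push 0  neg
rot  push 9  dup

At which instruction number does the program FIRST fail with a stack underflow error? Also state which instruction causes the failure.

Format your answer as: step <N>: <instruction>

Answer: step 3: rot

Derivation:
Step 1 ('push 0'): stack = [0], depth = 1
Step 2 ('neg'): stack = [0], depth = 1
Step 3 ('rot'): needs 3 value(s) but depth is 1 — STACK UNDERFLOW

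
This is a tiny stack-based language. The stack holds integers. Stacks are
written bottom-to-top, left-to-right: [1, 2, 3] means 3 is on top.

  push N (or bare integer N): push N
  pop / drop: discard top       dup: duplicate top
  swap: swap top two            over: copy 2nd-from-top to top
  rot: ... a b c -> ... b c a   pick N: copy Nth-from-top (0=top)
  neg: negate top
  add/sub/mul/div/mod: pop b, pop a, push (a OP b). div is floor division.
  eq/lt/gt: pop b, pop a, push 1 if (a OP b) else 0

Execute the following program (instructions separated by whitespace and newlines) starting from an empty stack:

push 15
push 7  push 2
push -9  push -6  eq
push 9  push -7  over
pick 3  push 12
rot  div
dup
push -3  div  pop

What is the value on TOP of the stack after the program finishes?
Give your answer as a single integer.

After 'push 15': [15]
After 'push 7': [15, 7]
After 'push 2': [15, 7, 2]
After 'push -9': [15, 7, 2, -9]
After 'push -6': [15, 7, 2, -9, -6]
After 'eq': [15, 7, 2, 0]
After 'push 9': [15, 7, 2, 0, 9]
After 'push -7': [15, 7, 2, 0, 9, -7]
After 'over': [15, 7, 2, 0, 9, -7, 9]
After 'pick 3': [15, 7, 2, 0, 9, -7, 9, 0]
After 'push 12': [15, 7, 2, 0, 9, -7, 9, 0, 12]
After 'rot': [15, 7, 2, 0, 9, -7, 0, 12, 9]
After 'div': [15, 7, 2, 0, 9, -7, 0, 1]
After 'dup': [15, 7, 2, 0, 9, -7, 0, 1, 1]
After 'push -3': [15, 7, 2, 0, 9, -7, 0, 1, 1, -3]
After 'div': [15, 7, 2, 0, 9, -7, 0, 1, -1]
After 'pop': [15, 7, 2, 0, 9, -7, 0, 1]

Answer: 1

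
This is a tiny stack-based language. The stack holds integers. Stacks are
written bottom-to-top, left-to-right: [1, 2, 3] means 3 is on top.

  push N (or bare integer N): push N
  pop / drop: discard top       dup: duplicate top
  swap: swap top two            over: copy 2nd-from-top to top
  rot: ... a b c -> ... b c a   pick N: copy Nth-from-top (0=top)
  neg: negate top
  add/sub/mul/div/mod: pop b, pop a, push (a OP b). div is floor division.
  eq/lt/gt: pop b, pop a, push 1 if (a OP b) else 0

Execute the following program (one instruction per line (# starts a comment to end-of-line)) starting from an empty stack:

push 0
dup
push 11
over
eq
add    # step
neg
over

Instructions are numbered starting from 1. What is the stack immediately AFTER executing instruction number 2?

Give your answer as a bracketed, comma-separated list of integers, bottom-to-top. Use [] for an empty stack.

Step 1 ('push 0'): [0]
Step 2 ('dup'): [0, 0]

Answer: [0, 0]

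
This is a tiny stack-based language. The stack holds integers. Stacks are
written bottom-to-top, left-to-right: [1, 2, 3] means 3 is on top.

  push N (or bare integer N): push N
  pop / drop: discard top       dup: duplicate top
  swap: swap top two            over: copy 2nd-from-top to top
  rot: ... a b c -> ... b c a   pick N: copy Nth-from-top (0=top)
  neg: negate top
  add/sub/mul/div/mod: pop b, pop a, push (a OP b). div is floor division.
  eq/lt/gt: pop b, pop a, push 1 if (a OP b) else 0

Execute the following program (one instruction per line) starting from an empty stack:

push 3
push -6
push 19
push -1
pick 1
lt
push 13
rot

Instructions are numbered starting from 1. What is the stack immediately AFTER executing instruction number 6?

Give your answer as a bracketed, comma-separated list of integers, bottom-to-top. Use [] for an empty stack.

Step 1 ('push 3'): [3]
Step 2 ('push -6'): [3, -6]
Step 3 ('push 19'): [3, -6, 19]
Step 4 ('push -1'): [3, -6, 19, -1]
Step 5 ('pick 1'): [3, -6, 19, -1, 19]
Step 6 ('lt'): [3, -6, 19, 1]

Answer: [3, -6, 19, 1]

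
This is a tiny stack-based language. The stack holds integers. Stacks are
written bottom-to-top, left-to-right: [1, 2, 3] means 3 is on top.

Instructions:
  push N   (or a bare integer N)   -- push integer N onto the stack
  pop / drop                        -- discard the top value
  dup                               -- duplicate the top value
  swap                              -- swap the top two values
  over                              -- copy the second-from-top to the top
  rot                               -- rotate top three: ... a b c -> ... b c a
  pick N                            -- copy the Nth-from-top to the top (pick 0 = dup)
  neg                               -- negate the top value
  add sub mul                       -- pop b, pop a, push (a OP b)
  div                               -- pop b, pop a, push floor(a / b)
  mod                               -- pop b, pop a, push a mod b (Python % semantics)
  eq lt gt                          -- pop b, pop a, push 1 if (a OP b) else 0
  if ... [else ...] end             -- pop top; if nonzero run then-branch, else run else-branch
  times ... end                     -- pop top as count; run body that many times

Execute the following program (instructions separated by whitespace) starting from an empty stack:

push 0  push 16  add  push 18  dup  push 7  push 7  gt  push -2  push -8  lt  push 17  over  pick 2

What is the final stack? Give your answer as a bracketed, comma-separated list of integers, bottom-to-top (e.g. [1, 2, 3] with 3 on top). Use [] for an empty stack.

After 'push 0': [0]
After 'push 16': [0, 16]
After 'add': [16]
After 'push 18': [16, 18]
After 'dup': [16, 18, 18]
After 'push 7': [16, 18, 18, 7]
After 'push 7': [16, 18, 18, 7, 7]
After 'gt': [16, 18, 18, 0]
After 'push -2': [16, 18, 18, 0, -2]
After 'push -8': [16, 18, 18, 0, -2, -8]
After 'lt': [16, 18, 18, 0, 0]
After 'push 17': [16, 18, 18, 0, 0, 17]
After 'over': [16, 18, 18, 0, 0, 17, 0]
After 'pick 2': [16, 18, 18, 0, 0, 17, 0, 0]

Answer: [16, 18, 18, 0, 0, 17, 0, 0]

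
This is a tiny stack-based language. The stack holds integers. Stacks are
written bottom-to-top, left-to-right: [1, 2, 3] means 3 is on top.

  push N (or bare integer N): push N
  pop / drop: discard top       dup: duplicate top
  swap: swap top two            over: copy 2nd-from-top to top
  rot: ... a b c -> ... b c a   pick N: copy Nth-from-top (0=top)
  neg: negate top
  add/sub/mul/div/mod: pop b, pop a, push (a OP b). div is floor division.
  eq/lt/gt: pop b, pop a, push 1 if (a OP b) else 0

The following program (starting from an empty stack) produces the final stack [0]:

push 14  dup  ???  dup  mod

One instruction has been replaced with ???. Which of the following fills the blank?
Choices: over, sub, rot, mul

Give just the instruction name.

Stack before ???: [14, 14]
Stack after ???:  [196]
Checking each choice:
  over: produces [14, 14, 0]
  sub: modulo by zero
  rot: stack underflow (need 3, have 2)
  mul: MATCH


Answer: mul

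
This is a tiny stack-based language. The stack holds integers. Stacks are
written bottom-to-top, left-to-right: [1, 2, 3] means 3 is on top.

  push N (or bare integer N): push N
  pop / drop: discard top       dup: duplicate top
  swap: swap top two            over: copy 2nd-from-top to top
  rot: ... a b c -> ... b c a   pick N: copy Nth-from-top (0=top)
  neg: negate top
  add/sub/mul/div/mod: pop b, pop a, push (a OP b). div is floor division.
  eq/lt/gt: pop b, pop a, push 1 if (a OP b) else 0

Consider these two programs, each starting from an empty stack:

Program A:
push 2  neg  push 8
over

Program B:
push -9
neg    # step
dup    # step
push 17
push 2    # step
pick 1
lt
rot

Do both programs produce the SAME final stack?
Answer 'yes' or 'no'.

Program A trace:
  After 'push 2': [2]
  After 'neg': [-2]
  After 'push 8': [-2, 8]
  After 'over': [-2, 8, -2]
Program A final stack: [-2, 8, -2]

Program B trace:
  After 'push -9': [-9]
  After 'neg': [9]
  After 'dup': [9, 9]
  After 'push 17': [9, 9, 17]
  After 'push 2': [9, 9, 17, 2]
  After 'pick 1': [9, 9, 17, 2, 17]
  After 'lt': [9, 9, 17, 1]
  After 'rot': [9, 17, 1, 9]
Program B final stack: [9, 17, 1, 9]
Same: no

Answer: no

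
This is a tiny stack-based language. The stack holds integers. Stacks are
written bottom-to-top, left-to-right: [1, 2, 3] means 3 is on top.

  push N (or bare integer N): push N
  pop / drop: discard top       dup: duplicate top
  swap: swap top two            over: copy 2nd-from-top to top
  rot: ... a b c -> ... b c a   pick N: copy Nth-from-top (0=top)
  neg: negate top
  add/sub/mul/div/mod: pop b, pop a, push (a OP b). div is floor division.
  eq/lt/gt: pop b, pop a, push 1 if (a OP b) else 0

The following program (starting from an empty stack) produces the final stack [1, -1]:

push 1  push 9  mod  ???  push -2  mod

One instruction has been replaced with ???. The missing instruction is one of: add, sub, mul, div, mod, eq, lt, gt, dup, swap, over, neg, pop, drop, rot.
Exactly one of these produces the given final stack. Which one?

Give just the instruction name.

Stack before ???: [1]
Stack after ???:  [1, 1]
The instruction that transforms [1] -> [1, 1] is: dup

Answer: dup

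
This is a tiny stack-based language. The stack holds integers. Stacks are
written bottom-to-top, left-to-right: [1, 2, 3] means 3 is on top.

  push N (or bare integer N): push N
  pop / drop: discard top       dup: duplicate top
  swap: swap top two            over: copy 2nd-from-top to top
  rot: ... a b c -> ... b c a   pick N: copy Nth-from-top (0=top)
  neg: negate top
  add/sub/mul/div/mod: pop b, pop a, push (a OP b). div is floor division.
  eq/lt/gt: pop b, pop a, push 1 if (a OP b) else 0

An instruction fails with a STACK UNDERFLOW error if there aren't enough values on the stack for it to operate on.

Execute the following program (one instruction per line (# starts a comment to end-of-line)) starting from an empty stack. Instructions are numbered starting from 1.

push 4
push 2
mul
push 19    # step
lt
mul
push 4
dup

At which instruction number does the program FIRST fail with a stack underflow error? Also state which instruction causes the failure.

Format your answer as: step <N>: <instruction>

Step 1 ('push 4'): stack = [4], depth = 1
Step 2 ('push 2'): stack = [4, 2], depth = 2
Step 3 ('mul'): stack = [8], depth = 1
Step 4 ('push 19'): stack = [8, 19], depth = 2
Step 5 ('lt'): stack = [1], depth = 1
Step 6 ('mul'): needs 2 value(s) but depth is 1 — STACK UNDERFLOW

Answer: step 6: mul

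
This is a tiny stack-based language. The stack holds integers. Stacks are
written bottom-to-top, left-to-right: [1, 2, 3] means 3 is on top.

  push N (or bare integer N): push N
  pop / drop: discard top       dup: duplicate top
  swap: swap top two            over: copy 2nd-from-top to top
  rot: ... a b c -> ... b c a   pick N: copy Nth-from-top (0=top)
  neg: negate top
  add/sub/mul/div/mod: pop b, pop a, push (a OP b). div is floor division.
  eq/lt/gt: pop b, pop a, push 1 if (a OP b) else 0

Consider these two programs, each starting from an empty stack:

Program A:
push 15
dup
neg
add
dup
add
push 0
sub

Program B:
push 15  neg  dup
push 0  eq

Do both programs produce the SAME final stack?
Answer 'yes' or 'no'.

Answer: no

Derivation:
Program A trace:
  After 'push 15': [15]
  After 'dup': [15, 15]
  After 'neg': [15, -15]
  After 'add': [0]
  After 'dup': [0, 0]
  After 'add': [0]
  After 'push 0': [0, 0]
  After 'sub': [0]
Program A final stack: [0]

Program B trace:
  After 'push 15': [15]
  After 'neg': [-15]
  After 'dup': [-15, -15]
  After 'push 0': [-15, -15, 0]
  After 'eq': [-15, 0]
Program B final stack: [-15, 0]
Same: no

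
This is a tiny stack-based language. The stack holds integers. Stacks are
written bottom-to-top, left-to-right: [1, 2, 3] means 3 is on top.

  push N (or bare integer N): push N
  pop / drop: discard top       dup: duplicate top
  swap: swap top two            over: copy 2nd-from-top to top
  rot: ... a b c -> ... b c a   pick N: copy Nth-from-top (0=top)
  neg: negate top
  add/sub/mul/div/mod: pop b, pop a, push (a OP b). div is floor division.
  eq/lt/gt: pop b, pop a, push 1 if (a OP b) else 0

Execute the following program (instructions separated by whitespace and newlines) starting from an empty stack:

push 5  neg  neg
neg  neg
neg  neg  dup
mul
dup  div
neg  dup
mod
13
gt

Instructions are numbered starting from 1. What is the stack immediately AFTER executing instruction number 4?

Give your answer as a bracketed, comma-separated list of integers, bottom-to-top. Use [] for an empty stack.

Step 1 ('push 5'): [5]
Step 2 ('neg'): [-5]
Step 3 ('neg'): [5]
Step 4 ('neg'): [-5]

Answer: [-5]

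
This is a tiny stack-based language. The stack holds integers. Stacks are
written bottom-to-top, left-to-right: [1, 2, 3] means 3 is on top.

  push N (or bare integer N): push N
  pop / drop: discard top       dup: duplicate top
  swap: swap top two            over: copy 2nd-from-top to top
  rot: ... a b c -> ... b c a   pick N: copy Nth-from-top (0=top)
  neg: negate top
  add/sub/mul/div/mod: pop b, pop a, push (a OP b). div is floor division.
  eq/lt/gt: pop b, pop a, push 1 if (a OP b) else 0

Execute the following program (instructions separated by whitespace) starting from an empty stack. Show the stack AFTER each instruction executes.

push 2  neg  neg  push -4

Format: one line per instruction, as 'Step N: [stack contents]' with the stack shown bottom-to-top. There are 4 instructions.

Step 1: [2]
Step 2: [-2]
Step 3: [2]
Step 4: [2, -4]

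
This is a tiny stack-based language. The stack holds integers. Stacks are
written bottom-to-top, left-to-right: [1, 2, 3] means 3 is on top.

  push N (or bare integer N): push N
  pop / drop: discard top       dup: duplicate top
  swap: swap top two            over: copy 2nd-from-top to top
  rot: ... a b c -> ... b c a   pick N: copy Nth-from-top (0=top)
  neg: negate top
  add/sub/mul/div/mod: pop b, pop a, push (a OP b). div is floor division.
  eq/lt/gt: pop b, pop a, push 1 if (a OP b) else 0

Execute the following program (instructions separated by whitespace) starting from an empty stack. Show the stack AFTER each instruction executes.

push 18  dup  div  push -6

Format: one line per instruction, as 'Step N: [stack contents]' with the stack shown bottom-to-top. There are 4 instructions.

Step 1: [18]
Step 2: [18, 18]
Step 3: [1]
Step 4: [1, -6]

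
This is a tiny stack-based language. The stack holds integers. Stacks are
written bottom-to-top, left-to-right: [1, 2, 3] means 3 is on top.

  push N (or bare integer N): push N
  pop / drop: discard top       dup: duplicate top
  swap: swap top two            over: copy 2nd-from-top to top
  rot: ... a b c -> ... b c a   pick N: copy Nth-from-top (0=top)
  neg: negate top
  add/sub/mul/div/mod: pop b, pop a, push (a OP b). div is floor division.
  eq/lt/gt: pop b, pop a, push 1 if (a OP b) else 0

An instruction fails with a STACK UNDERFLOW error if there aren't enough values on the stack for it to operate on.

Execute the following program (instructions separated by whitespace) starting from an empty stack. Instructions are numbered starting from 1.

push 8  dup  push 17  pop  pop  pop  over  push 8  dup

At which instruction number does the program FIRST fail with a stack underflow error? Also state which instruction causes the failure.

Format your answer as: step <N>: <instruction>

Answer: step 7: over

Derivation:
Step 1 ('push 8'): stack = [8], depth = 1
Step 2 ('dup'): stack = [8, 8], depth = 2
Step 3 ('push 17'): stack = [8, 8, 17], depth = 3
Step 4 ('pop'): stack = [8, 8], depth = 2
Step 5 ('pop'): stack = [8], depth = 1
Step 6 ('pop'): stack = [], depth = 0
Step 7 ('over'): needs 2 value(s) but depth is 0 — STACK UNDERFLOW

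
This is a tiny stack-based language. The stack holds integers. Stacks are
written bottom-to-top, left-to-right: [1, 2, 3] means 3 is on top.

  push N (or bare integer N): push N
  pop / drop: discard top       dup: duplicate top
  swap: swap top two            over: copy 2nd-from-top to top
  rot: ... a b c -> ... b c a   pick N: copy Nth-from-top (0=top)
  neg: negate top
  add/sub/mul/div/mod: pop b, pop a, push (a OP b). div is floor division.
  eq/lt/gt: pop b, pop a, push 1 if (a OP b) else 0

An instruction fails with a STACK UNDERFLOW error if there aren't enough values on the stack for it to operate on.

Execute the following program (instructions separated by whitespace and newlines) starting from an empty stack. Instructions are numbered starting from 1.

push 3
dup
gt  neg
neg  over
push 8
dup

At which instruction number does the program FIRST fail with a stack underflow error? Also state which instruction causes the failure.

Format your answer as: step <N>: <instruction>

Answer: step 6: over

Derivation:
Step 1 ('push 3'): stack = [3], depth = 1
Step 2 ('dup'): stack = [3, 3], depth = 2
Step 3 ('gt'): stack = [0], depth = 1
Step 4 ('neg'): stack = [0], depth = 1
Step 5 ('neg'): stack = [0], depth = 1
Step 6 ('over'): needs 2 value(s) but depth is 1 — STACK UNDERFLOW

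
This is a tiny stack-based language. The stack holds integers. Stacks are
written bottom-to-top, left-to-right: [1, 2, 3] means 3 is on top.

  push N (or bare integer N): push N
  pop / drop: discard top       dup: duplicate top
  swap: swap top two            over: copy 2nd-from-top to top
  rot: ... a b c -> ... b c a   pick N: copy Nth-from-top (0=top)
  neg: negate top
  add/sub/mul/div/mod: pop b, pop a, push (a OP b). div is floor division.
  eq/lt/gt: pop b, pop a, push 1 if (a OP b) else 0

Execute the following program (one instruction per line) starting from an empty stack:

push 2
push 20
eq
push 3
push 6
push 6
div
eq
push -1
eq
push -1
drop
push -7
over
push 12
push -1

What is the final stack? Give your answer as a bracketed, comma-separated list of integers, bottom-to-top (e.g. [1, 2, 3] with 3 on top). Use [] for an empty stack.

After 'push 2': [2]
After 'push 20': [2, 20]
After 'eq': [0]
After 'push 3': [0, 3]
After 'push 6': [0, 3, 6]
After 'push 6': [0, 3, 6, 6]
After 'div': [0, 3, 1]
After 'eq': [0, 0]
After 'push -1': [0, 0, -1]
After 'eq': [0, 0]
After 'push -1': [0, 0, -1]
After 'drop': [0, 0]
After 'push -7': [0, 0, -7]
After 'over': [0, 0, -7, 0]
After 'push 12': [0, 0, -7, 0, 12]
After 'push -1': [0, 0, -7, 0, 12, -1]

Answer: [0, 0, -7, 0, 12, -1]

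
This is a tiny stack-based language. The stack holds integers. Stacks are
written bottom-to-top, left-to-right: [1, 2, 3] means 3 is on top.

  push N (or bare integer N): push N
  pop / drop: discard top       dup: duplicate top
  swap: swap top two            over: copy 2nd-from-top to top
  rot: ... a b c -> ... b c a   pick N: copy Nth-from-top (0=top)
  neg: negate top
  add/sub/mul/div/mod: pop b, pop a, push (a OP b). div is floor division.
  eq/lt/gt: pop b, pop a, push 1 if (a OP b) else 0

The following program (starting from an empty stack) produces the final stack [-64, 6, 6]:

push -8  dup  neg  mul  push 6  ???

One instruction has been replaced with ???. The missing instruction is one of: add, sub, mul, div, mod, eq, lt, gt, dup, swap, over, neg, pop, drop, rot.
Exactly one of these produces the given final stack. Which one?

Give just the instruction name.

Stack before ???: [-64, 6]
Stack after ???:  [-64, 6, 6]
The instruction that transforms [-64, 6] -> [-64, 6, 6] is: dup

Answer: dup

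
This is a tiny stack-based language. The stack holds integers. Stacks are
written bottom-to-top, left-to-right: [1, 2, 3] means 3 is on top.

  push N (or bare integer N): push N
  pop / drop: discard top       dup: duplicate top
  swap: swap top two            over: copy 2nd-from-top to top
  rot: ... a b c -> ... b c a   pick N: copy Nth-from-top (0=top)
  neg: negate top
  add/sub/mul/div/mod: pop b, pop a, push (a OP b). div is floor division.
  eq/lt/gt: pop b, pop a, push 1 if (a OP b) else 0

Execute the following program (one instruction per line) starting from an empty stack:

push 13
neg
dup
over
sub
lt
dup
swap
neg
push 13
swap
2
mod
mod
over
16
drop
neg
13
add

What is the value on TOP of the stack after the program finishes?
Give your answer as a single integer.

Answer: 12

Derivation:
After 'push 13': [13]
After 'neg': [-13]
After 'dup': [-13, -13]
After 'over': [-13, -13, -13]
After 'sub': [-13, 0]
After 'lt': [1]
After 'dup': [1, 1]
After 'swap': [1, 1]
After 'neg': [1, -1]
After 'push 13': [1, -1, 13]
After 'swap': [1, 13, -1]
After 'push 2': [1, 13, -1, 2]
After 'mod': [1, 13, 1]
After 'mod': [1, 0]
After 'over': [1, 0, 1]
After 'push 16': [1, 0, 1, 16]
After 'drop': [1, 0, 1]
After 'neg': [1, 0, -1]
After 'push 13': [1, 0, -1, 13]
After 'add': [1, 0, 12]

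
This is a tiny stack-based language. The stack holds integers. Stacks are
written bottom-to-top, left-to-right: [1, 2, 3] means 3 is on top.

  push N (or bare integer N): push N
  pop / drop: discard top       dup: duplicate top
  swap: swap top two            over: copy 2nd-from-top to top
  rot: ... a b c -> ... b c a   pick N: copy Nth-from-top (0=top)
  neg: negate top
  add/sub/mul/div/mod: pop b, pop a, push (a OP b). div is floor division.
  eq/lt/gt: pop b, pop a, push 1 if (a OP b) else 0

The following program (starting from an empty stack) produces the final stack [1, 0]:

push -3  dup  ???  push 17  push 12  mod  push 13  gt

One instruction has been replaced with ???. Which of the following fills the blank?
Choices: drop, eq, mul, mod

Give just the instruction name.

Answer: eq

Derivation:
Stack before ???: [-3, -3]
Stack after ???:  [1]
Checking each choice:
  drop: produces [-3, 0]
  eq: MATCH
  mul: produces [9, 0]
  mod: produces [0, 0]


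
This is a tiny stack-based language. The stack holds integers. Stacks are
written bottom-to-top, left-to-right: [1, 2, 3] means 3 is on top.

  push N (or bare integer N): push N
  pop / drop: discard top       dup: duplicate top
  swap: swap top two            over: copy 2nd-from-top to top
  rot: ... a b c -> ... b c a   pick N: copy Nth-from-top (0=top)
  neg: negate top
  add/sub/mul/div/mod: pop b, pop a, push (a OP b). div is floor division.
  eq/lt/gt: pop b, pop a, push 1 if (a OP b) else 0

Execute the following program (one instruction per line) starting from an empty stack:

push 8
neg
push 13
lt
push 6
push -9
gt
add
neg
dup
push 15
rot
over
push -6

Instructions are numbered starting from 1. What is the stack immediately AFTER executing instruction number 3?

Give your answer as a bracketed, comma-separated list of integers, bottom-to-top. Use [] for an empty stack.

Step 1 ('push 8'): [8]
Step 2 ('neg'): [-8]
Step 3 ('push 13'): [-8, 13]

Answer: [-8, 13]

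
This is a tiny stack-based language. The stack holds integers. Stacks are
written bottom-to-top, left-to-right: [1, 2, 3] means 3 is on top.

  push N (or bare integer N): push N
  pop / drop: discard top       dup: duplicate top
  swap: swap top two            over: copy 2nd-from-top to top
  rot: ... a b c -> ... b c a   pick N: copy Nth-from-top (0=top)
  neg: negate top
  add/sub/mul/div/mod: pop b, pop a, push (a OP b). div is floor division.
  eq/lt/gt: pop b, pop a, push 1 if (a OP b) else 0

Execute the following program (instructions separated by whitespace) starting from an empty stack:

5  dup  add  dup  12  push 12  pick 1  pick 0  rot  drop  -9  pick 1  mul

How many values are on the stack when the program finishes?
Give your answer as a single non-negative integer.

Answer: 6

Derivation:
After 'push 5': stack = [5] (depth 1)
After 'dup': stack = [5, 5] (depth 2)
After 'add': stack = [10] (depth 1)
After 'dup': stack = [10, 10] (depth 2)
After 'push 12': stack = [10, 10, 12] (depth 3)
After 'push 12': stack = [10, 10, 12, 12] (depth 4)
After 'pick 1': stack = [10, 10, 12, 12, 12] (depth 5)
After 'pick 0': stack = [10, 10, 12, 12, 12, 12] (depth 6)
After 'rot': stack = [10, 10, 12, 12, 12, 12] (depth 6)
After 'drop': stack = [10, 10, 12, 12, 12] (depth 5)
After 'push -9': stack = [10, 10, 12, 12, 12, -9] (depth 6)
After 'pick 1': stack = [10, 10, 12, 12, 12, -9, 12] (depth 7)
After 'mul': stack = [10, 10, 12, 12, 12, -108] (depth 6)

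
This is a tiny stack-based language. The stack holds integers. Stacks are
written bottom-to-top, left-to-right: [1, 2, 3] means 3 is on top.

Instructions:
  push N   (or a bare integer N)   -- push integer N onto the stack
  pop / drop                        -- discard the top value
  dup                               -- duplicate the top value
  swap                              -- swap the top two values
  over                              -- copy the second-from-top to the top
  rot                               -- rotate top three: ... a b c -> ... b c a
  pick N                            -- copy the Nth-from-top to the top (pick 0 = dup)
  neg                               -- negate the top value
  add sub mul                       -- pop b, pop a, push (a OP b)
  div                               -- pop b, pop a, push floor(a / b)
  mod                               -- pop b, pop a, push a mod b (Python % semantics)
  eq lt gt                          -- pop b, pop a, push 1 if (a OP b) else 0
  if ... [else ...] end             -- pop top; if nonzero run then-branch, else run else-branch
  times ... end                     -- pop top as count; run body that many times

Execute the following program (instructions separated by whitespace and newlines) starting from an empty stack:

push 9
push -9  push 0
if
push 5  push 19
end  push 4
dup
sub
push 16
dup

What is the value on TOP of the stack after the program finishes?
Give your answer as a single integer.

Answer: 16

Derivation:
After 'push 9': [9]
After 'push -9': [9, -9]
After 'push 0': [9, -9, 0]
After 'if': [9, -9]
After 'push 4': [9, -9, 4]
After 'dup': [9, -9, 4, 4]
After 'sub': [9, -9, 0]
After 'push 16': [9, -9, 0, 16]
After 'dup': [9, -9, 0, 16, 16]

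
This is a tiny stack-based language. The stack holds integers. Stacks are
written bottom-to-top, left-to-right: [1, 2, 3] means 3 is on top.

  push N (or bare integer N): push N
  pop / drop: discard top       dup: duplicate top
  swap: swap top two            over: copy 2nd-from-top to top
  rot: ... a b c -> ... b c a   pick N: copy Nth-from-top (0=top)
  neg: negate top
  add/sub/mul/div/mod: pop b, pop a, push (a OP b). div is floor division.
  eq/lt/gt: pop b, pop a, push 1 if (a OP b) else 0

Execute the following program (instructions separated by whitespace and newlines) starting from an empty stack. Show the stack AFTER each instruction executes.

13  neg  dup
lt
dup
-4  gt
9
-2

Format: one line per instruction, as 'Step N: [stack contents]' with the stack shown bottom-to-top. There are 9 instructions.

Step 1: [13]
Step 2: [-13]
Step 3: [-13, -13]
Step 4: [0]
Step 5: [0, 0]
Step 6: [0, 0, -4]
Step 7: [0, 1]
Step 8: [0, 1, 9]
Step 9: [0, 1, 9, -2]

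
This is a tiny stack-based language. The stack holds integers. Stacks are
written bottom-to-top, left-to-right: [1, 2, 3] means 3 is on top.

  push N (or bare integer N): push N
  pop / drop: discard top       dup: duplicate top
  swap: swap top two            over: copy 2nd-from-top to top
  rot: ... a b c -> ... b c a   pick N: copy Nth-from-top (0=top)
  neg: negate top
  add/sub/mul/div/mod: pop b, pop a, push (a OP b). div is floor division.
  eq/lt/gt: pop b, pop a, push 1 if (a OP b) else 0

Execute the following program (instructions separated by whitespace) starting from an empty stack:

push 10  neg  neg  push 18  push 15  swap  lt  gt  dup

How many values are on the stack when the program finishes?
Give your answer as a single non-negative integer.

After 'push 10': stack = [10] (depth 1)
After 'neg': stack = [-10] (depth 1)
After 'neg': stack = [10] (depth 1)
After 'push 18': stack = [10, 18] (depth 2)
After 'push 15': stack = [10, 18, 15] (depth 3)
After 'swap': stack = [10, 15, 18] (depth 3)
After 'lt': stack = [10, 1] (depth 2)
After 'gt': stack = [1] (depth 1)
After 'dup': stack = [1, 1] (depth 2)

Answer: 2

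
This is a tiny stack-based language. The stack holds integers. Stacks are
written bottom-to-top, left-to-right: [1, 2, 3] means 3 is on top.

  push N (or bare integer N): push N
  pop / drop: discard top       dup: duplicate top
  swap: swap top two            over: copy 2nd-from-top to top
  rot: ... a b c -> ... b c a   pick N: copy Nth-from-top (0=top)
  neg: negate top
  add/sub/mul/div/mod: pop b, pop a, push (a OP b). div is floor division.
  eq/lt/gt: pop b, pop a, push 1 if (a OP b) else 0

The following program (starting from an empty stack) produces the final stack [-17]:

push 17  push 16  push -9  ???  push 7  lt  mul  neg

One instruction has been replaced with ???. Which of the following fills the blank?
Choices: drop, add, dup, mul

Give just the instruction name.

Stack before ???: [17, 16, -9]
Stack after ???:  [17, -144]
Checking each choice:
  drop: produces [0]
  add: produces [0]
  dup: produces [17, 16, 9]
  mul: MATCH


Answer: mul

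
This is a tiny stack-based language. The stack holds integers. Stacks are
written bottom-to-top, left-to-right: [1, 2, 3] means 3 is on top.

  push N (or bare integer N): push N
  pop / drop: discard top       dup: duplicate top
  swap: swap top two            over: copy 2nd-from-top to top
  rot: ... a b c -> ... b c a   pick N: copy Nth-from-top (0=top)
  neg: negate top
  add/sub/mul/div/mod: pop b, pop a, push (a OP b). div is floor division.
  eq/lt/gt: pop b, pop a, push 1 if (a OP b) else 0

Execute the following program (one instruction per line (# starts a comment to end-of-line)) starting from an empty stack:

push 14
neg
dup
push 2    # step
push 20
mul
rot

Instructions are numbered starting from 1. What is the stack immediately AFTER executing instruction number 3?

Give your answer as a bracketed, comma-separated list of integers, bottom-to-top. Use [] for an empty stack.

Answer: [-14, -14]

Derivation:
Step 1 ('push 14'): [14]
Step 2 ('neg'): [-14]
Step 3 ('dup'): [-14, -14]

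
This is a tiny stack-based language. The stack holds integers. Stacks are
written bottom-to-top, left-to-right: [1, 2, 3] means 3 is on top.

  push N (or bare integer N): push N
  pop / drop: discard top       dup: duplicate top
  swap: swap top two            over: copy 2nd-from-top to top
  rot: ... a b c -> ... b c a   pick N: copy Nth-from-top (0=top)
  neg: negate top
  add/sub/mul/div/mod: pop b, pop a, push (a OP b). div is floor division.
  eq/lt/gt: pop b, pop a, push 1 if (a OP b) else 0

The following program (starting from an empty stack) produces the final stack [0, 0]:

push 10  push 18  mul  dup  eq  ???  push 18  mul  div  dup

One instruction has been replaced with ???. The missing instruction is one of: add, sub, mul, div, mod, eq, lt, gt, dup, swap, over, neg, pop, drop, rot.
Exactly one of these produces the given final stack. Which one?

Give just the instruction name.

Stack before ???: [1]
Stack after ???:  [1, 1]
The instruction that transforms [1] -> [1, 1] is: dup

Answer: dup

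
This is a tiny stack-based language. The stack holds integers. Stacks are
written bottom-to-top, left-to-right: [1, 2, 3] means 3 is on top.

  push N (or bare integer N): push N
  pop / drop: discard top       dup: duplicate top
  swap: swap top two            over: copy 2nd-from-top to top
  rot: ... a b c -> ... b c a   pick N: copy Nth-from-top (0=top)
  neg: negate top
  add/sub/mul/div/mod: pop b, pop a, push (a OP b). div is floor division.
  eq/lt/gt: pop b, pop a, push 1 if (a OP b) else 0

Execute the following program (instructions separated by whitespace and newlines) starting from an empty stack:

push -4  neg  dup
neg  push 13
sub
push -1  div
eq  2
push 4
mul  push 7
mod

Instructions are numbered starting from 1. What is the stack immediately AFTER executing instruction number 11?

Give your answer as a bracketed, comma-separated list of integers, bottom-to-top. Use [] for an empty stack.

Answer: [0, 2, 4]

Derivation:
Step 1 ('push -4'): [-4]
Step 2 ('neg'): [4]
Step 3 ('dup'): [4, 4]
Step 4 ('neg'): [4, -4]
Step 5 ('push 13'): [4, -4, 13]
Step 6 ('sub'): [4, -17]
Step 7 ('push -1'): [4, -17, -1]
Step 8 ('div'): [4, 17]
Step 9 ('eq'): [0]
Step 10 ('2'): [0, 2]
Step 11 ('push 4'): [0, 2, 4]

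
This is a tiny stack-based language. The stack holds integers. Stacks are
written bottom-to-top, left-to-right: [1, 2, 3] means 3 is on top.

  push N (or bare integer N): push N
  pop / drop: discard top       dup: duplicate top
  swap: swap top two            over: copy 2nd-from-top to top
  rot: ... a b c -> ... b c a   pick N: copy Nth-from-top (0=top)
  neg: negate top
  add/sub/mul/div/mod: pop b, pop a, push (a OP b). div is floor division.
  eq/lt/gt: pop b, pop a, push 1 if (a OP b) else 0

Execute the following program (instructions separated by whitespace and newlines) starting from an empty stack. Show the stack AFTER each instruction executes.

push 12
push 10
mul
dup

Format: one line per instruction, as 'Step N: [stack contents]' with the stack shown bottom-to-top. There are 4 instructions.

Step 1: [12]
Step 2: [12, 10]
Step 3: [120]
Step 4: [120, 120]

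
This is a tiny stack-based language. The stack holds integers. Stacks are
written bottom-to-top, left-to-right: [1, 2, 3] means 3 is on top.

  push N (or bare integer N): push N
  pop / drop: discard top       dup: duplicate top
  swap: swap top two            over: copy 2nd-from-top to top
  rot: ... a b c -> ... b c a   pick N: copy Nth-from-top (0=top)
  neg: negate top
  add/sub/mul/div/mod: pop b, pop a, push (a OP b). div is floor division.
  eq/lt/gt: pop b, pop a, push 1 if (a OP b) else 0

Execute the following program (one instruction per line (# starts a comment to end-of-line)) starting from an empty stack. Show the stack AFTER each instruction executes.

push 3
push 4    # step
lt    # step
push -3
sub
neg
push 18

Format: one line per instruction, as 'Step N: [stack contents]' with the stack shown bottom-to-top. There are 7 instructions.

Step 1: [3]
Step 2: [3, 4]
Step 3: [1]
Step 4: [1, -3]
Step 5: [4]
Step 6: [-4]
Step 7: [-4, 18]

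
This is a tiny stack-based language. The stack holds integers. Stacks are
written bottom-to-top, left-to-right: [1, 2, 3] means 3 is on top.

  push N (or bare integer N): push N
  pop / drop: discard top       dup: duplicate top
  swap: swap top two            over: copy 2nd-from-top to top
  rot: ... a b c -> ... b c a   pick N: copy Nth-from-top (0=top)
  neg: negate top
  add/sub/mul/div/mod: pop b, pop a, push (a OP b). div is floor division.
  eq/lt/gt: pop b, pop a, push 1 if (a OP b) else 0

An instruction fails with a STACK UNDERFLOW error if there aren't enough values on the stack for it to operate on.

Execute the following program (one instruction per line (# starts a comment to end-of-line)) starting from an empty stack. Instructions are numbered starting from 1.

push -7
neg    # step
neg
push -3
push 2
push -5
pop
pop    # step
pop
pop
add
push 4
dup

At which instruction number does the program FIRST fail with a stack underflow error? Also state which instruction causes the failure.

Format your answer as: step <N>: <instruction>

Answer: step 11: add

Derivation:
Step 1 ('push -7'): stack = [-7], depth = 1
Step 2 ('neg'): stack = [7], depth = 1
Step 3 ('neg'): stack = [-7], depth = 1
Step 4 ('push -3'): stack = [-7, -3], depth = 2
Step 5 ('push 2'): stack = [-7, -3, 2], depth = 3
Step 6 ('push -5'): stack = [-7, -3, 2, -5], depth = 4
Step 7 ('pop'): stack = [-7, -3, 2], depth = 3
Step 8 ('pop'): stack = [-7, -3], depth = 2
Step 9 ('pop'): stack = [-7], depth = 1
Step 10 ('pop'): stack = [], depth = 0
Step 11 ('add'): needs 2 value(s) but depth is 0 — STACK UNDERFLOW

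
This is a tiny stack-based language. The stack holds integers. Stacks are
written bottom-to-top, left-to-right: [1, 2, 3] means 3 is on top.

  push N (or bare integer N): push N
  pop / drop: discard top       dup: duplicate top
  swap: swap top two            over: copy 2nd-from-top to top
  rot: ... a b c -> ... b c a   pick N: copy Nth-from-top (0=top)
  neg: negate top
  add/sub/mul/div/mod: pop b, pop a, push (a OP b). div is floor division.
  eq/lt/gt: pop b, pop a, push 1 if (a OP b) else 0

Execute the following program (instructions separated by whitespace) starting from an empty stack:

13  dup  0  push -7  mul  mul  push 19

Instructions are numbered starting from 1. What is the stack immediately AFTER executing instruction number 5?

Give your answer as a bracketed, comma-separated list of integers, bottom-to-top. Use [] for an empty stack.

Answer: [13, 13, 0]

Derivation:
Step 1 ('13'): [13]
Step 2 ('dup'): [13, 13]
Step 3 ('0'): [13, 13, 0]
Step 4 ('push -7'): [13, 13, 0, -7]
Step 5 ('mul'): [13, 13, 0]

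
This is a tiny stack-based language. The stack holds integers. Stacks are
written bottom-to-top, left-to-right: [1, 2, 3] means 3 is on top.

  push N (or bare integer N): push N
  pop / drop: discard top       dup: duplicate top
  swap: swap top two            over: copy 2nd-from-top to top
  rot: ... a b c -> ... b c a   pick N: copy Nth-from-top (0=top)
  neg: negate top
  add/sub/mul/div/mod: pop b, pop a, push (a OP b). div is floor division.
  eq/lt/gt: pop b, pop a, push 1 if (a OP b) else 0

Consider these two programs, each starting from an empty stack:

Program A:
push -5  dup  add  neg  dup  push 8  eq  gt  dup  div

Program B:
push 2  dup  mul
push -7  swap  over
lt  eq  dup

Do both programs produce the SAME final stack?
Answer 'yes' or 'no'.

Program A trace:
  After 'push -5': [-5]
  After 'dup': [-5, -5]
  After 'add': [-10]
  After 'neg': [10]
  After 'dup': [10, 10]
  After 'push 8': [10, 10, 8]
  After 'eq': [10, 0]
  After 'gt': [1]
  After 'dup': [1, 1]
  After 'div': [1]
Program A final stack: [1]

Program B trace:
  After 'push 2': [2]
  After 'dup': [2, 2]
  After 'mul': [4]
  After 'push -7': [4, -7]
  After 'swap': [-7, 4]
  After 'over': [-7, 4, -7]
  After 'lt': [-7, 0]
  After 'eq': [0]
  After 'dup': [0, 0]
Program B final stack: [0, 0]
Same: no

Answer: no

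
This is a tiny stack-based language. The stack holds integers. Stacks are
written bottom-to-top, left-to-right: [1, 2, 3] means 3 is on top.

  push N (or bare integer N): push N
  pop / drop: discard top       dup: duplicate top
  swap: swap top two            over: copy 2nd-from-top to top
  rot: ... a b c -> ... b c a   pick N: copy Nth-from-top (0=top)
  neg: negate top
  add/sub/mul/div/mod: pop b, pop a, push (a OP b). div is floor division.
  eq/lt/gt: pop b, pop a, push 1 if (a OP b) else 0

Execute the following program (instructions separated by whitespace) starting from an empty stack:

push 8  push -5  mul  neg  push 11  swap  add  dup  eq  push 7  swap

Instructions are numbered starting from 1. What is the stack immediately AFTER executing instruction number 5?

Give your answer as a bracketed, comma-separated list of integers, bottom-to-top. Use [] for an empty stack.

Answer: [40, 11]

Derivation:
Step 1 ('push 8'): [8]
Step 2 ('push -5'): [8, -5]
Step 3 ('mul'): [-40]
Step 4 ('neg'): [40]
Step 5 ('push 11'): [40, 11]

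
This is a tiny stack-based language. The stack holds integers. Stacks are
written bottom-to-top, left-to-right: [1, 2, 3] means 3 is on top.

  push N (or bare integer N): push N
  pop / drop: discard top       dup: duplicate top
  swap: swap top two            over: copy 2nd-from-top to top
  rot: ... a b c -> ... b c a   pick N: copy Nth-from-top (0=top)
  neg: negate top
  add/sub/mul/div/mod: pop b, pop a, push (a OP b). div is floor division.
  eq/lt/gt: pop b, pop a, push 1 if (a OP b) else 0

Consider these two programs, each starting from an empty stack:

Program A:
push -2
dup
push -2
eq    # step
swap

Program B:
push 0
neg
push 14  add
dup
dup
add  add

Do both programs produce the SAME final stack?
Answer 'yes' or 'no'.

Answer: no

Derivation:
Program A trace:
  After 'push -2': [-2]
  After 'dup': [-2, -2]
  After 'push -2': [-2, -2, -2]
  After 'eq': [-2, 1]
  After 'swap': [1, -2]
Program A final stack: [1, -2]

Program B trace:
  After 'push 0': [0]
  After 'neg': [0]
  After 'push 14': [0, 14]
  After 'add': [14]
  After 'dup': [14, 14]
  After 'dup': [14, 14, 14]
  After 'add': [14, 28]
  After 'add': [42]
Program B final stack: [42]
Same: no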